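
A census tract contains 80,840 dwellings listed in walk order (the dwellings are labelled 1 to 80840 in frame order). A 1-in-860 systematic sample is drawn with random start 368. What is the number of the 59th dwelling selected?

50248

k = 860
59th selection = r + (59−1)·k = 368 + 58×860 = 368 + 49880 = 50248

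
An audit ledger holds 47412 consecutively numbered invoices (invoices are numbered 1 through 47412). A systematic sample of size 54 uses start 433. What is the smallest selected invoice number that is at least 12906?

k = 47412/54 = 878
Steps past start: ⌈(12906 − 433)/878⌉ = ⌈12473/878⌉ = 15
Selected invoice: 433 + 15×878 = 13603

13603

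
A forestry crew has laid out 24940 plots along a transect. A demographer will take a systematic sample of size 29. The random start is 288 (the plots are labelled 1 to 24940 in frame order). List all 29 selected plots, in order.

k = N/n = 24940/29 = 860
plot 1: 288
plot 2: 288 + 860 = 1148
plot 3: 1148 + 860 = 2008
plot 4: 2008 + 860 = 2868
plot 5: 2868 + 860 = 3728
plot 6: 3728 + 860 = 4588
plot 7: 4588 + 860 = 5448
plot 8: 5448 + 860 = 6308
plot 9: 6308 + 860 = 7168
plot 10: 7168 + 860 = 8028
plot 11: 8028 + 860 = 8888
plot 12: 8888 + 860 = 9748
plot 13: 9748 + 860 = 10608
plot 14: 10608 + 860 = 11468
plot 15: 11468 + 860 = 12328
plot 16: 12328 + 860 = 13188
plot 17: 13188 + 860 = 14048
plot 18: 14048 + 860 = 14908
plot 19: 14908 + 860 = 15768
plot 20: 15768 + 860 = 16628
plot 21: 16628 + 860 = 17488
plot 22: 17488 + 860 = 18348
plot 23: 18348 + 860 = 19208
plot 24: 19208 + 860 = 20068
plot 25: 20068 + 860 = 20928
plot 26: 20928 + 860 = 21788
plot 27: 21788 + 860 = 22648
plot 28: 22648 + 860 = 23508
plot 29: 23508 + 860 = 24368

288, 1148, 2008, 2868, 3728, 4588, 5448, 6308, 7168, 8028, 8888, 9748, 10608, 11468, 12328, 13188, 14048, 14908, 15768, 16628, 17488, 18348, 19208, 20068, 20928, 21788, 22648, 23508, 24368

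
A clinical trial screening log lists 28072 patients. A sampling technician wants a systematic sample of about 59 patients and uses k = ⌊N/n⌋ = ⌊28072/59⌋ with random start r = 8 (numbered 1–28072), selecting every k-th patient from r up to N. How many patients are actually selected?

60

k = ⌊28072/59⌋ = 475
Achieved size = ⌊(28072 − 8)/475⌋ + 1 = ⌊28064/475⌋ + 1 = 59 + 1 = 60
(last selection: 8 + 59×475 = 28033 ≤ 28072; next would be 28508 > 28072)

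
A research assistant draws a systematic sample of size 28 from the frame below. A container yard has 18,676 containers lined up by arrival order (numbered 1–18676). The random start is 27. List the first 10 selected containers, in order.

k = N/n = 18676/28 = 667
container 1: 27
container 2: 27 + 667 = 694
container 3: 694 + 667 = 1361
container 4: 1361 + 667 = 2028
container 5: 2028 + 667 = 2695
container 6: 2695 + 667 = 3362
container 7: 3362 + 667 = 4029
container 8: 4029 + 667 = 4696
container 9: 4696 + 667 = 5363
container 10: 5363 + 667 = 6030

27, 694, 1361, 2028, 2695, 3362, 4029, 4696, 5363, 6030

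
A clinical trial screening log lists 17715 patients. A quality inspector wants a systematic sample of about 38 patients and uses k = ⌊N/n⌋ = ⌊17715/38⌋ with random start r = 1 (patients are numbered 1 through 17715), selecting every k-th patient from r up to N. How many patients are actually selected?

k = ⌊17715/38⌋ = 466
Achieved size = ⌊(17715 − 1)/466⌋ + 1 = ⌊17714/466⌋ + 1 = 38 + 1 = 39
(last selection: 1 + 38×466 = 17709 ≤ 17715; next would be 18175 > 17715)

39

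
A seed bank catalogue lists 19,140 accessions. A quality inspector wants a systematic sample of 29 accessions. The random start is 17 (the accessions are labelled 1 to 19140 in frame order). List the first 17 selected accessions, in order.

17, 677, 1337, 1997, 2657, 3317, 3977, 4637, 5297, 5957, 6617, 7277, 7937, 8597, 9257, 9917, 10577

k = N/n = 19140/29 = 660
accession 1: 17
accession 2: 17 + 660 = 677
accession 3: 677 + 660 = 1337
accession 4: 1337 + 660 = 1997
accession 5: 1997 + 660 = 2657
accession 6: 2657 + 660 = 3317
accession 7: 3317 + 660 = 3977
accession 8: 3977 + 660 = 4637
accession 9: 4637 + 660 = 5297
accession 10: 5297 + 660 = 5957
accession 11: 5957 + 660 = 6617
accession 12: 6617 + 660 = 7277
accession 13: 7277 + 660 = 7937
accession 14: 7937 + 660 = 8597
accession 15: 8597 + 660 = 9257
accession 16: 9257 + 660 = 9917
accession 17: 9917 + 660 = 10577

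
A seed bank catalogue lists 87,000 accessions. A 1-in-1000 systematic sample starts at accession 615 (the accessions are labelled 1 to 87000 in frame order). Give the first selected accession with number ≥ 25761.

k = 1000
Steps past start: ⌈(25761 − 615)/1000⌉ = ⌈25146/1000⌉ = 26
Selected accession: 615 + 26×1000 = 26615

26615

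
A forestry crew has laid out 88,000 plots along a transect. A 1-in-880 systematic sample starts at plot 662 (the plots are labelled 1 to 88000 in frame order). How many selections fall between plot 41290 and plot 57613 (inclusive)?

k = 880
First selection ≥ 41290: 662 + ⌈(41290−662)/880⌉·880 = 662 + 47×880 = 42022
Last selection ≤ 57613: 662 + ⌊(57613−662)/880⌋·880 = 662 + 64×880 = 56982
Count = 64 − 47 + 1 = 18

18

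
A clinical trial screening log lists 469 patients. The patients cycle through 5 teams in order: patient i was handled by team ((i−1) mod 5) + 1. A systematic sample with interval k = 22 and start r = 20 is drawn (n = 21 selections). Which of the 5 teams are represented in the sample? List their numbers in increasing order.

Consecutive selections differ by k = 22, so their team numbers differ by 22 mod 5 = 2.
gcd(22, 5) = 1, so the sample visits 5/1 = 5 distinct residues mod 5.
Start 20 is team 5; the teams hit are 1, 2, 3, 4, 5.

1, 2, 3, 4, 5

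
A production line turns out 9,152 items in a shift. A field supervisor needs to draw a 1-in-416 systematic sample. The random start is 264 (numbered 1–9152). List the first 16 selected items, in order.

264, 680, 1096, 1512, 1928, 2344, 2760, 3176, 3592, 4008, 4424, 4840, 5256, 5672, 6088, 6504

item 1: 264
item 2: 264 + 416 = 680
item 3: 680 + 416 = 1096
item 4: 1096 + 416 = 1512
item 5: 1512 + 416 = 1928
item 6: 1928 + 416 = 2344
item 7: 2344 + 416 = 2760
item 8: 2760 + 416 = 3176
item 9: 3176 + 416 = 3592
item 10: 3592 + 416 = 4008
item 11: 4008 + 416 = 4424
item 12: 4424 + 416 = 4840
item 13: 4840 + 416 = 5256
item 14: 5256 + 416 = 5672
item 15: 5672 + 416 = 6088
item 16: 6088 + 416 = 6504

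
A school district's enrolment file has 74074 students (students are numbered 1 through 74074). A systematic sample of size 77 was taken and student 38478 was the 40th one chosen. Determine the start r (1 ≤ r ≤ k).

960

k = 74074/77 = 962
r = 38478 − (40−1)×962 = 38478 − 37518 = 960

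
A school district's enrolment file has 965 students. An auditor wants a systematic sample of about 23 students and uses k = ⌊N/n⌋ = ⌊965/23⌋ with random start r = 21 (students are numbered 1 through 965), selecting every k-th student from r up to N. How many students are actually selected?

24

k = ⌊965/23⌋ = 41
Achieved size = ⌊(965 − 21)/41⌋ + 1 = ⌊944/41⌋ + 1 = 23 + 1 = 24
(last selection: 21 + 23×41 = 964 ≤ 965; next would be 1005 > 965)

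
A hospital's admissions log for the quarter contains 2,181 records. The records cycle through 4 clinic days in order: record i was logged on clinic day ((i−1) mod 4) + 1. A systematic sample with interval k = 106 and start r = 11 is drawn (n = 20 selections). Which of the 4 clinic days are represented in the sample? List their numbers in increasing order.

Consecutive selections differ by k = 106, so their clinic day numbers differ by 106 mod 4 = 2.
gcd(106, 4) = 2, so the sample visits 4/2 = 2 distinct residues mod 4.
Start 11 is clinic day 3; the clinic days hit are 1, 3.

1, 3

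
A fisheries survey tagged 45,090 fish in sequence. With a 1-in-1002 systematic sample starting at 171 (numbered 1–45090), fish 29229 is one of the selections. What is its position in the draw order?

k = 1002
position = (29229 − 171)/1002 + 1 = 29058/1002 + 1 = 29 + 1 = 30

30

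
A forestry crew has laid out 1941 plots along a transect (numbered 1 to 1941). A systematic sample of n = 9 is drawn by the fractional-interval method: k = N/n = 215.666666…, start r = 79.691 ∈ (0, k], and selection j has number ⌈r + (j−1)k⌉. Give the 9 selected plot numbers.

80, 296, 512, 727, 943, 1159, 1374, 1590, 1806

j=1: r + 0k = 79.691 → ⌈·⌉ = 80
j=2: r + 1k = 295.357666… → ⌈·⌉ = 296
j=3: r + 2k = 511.024333… → ⌈·⌉ = 512
j=4: r + 3k = 726.691 → ⌈·⌉ = 727
j=5: r + 4k = 942.357666… → ⌈·⌉ = 943
j=6: r + 5k = 1158.024333… → ⌈·⌉ = 1159
j=7: r + 6k = 1373.691 → ⌈·⌉ = 1374
j=8: r + 7k = 1589.357666… → ⌈·⌉ = 1590
j=9: r + 8k = 1805.024333… → ⌈·⌉ = 1806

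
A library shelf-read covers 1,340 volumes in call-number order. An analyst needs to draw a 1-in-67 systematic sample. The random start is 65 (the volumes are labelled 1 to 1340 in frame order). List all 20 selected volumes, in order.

volume 1: 65
volume 2: 65 + 67 = 132
volume 3: 132 + 67 = 199
volume 4: 199 + 67 = 266
volume 5: 266 + 67 = 333
volume 6: 333 + 67 = 400
volume 7: 400 + 67 = 467
volume 8: 467 + 67 = 534
volume 9: 534 + 67 = 601
volume 10: 601 + 67 = 668
volume 11: 668 + 67 = 735
volume 12: 735 + 67 = 802
volume 13: 802 + 67 = 869
volume 14: 869 + 67 = 936
volume 15: 936 + 67 = 1003
volume 16: 1003 + 67 = 1070
volume 17: 1070 + 67 = 1137
volume 18: 1137 + 67 = 1204
volume 19: 1204 + 67 = 1271
volume 20: 1271 + 67 = 1338

65, 132, 199, 266, 333, 400, 467, 534, 601, 668, 735, 802, 869, 936, 1003, 1070, 1137, 1204, 1271, 1338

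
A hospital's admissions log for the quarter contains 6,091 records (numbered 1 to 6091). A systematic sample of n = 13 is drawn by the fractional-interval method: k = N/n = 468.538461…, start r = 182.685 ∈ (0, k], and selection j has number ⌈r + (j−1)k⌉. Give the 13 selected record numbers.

183, 652, 1120, 1589, 2057, 2526, 2994, 3463, 3931, 4400, 4869, 5337, 5806

j=1: r + 0k = 182.685 → ⌈·⌉ = 183
j=2: r + 1k = 651.223461… → ⌈·⌉ = 652
j=3: r + 2k = 1119.761923… → ⌈·⌉ = 1120
j=4: r + 3k = 1588.300384… → ⌈·⌉ = 1589
j=5: r + 4k = 2056.838846… → ⌈·⌉ = 2057
j=6: r + 5k = 2525.377307… → ⌈·⌉ = 2526
j=7: r + 6k = 2993.915769… → ⌈·⌉ = 2994
j=8: r + 7k = 3462.454230… → ⌈·⌉ = 3463
j=9: r + 8k = 3930.992692… → ⌈·⌉ = 3931
j=10: r + 9k = 4399.531153… → ⌈·⌉ = 4400
j=11: r + 10k = 4868.069615… → ⌈·⌉ = 4869
j=12: r + 11k = 5336.608076… → ⌈·⌉ = 5337
j=13: r + 12k = 5805.146538… → ⌈·⌉ = 5806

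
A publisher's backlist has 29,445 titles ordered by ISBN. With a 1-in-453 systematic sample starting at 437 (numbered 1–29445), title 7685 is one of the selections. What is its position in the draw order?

k = 453
position = (7685 − 437)/453 + 1 = 7248/453 + 1 = 16 + 1 = 17

17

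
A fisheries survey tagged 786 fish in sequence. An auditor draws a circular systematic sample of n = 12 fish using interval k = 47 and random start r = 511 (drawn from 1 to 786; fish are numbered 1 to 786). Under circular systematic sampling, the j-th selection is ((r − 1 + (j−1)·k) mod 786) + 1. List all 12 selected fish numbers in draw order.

511, 558, 605, 652, 699, 746, 7, 54, 101, 148, 195, 242

Selection 1: 511
Selection 2: 511 + 47 = 558
Selection 3: 558 + 47 = 605
Selection 4: 605 + 47 = 652
Selection 5: 652 + 47 = 699
Selection 6: 699 + 47 = 746
Selection 7: 746 + 47 = 793 → 793 − 786 = 7
Selection 8: 7 + 47 = 54
Selection 9: 54 + 47 = 101
Selection 10: 101 + 47 = 148
Selection 11: 148 + 47 = 195
Selection 12: 195 + 47 = 242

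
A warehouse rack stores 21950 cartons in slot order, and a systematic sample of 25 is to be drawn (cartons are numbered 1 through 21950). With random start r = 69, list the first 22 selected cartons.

69, 947, 1825, 2703, 3581, 4459, 5337, 6215, 7093, 7971, 8849, 9727, 10605, 11483, 12361, 13239, 14117, 14995, 15873, 16751, 17629, 18507

k = N/n = 21950/25 = 878
carton 1: 69
carton 2: 69 + 878 = 947
carton 3: 947 + 878 = 1825
carton 4: 1825 + 878 = 2703
carton 5: 2703 + 878 = 3581
carton 6: 3581 + 878 = 4459
carton 7: 4459 + 878 = 5337
carton 8: 5337 + 878 = 6215
carton 9: 6215 + 878 = 7093
carton 10: 7093 + 878 = 7971
carton 11: 7971 + 878 = 8849
carton 12: 8849 + 878 = 9727
carton 13: 9727 + 878 = 10605
carton 14: 10605 + 878 = 11483
carton 15: 11483 + 878 = 12361
carton 16: 12361 + 878 = 13239
carton 17: 13239 + 878 = 14117
carton 18: 14117 + 878 = 14995
carton 19: 14995 + 878 = 15873
carton 20: 15873 + 878 = 16751
carton 21: 16751 + 878 = 17629
carton 22: 17629 + 878 = 18507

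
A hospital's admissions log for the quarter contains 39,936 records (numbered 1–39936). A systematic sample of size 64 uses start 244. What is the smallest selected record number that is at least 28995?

k = 39936/64 = 624
Steps past start: ⌈(28995 − 244)/624⌉ = ⌈28751/624⌉ = 47
Selected record: 244 + 47×624 = 29572

29572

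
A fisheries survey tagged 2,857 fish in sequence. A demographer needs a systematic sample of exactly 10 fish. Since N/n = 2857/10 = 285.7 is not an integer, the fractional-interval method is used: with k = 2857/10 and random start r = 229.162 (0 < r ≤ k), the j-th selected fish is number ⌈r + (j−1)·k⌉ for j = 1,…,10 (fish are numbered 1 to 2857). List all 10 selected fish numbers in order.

230, 515, 801, 1087, 1372, 1658, 1944, 2230, 2515, 2801

j=1: r + 0k = 229.162 → ⌈·⌉ = 230
j=2: r + 1k = 514.862 → ⌈·⌉ = 515
j=3: r + 2k = 800.562 → ⌈·⌉ = 801
j=4: r + 3k = 1086.262 → ⌈·⌉ = 1087
j=5: r + 4k = 1371.962 → ⌈·⌉ = 1372
j=6: r + 5k = 1657.662 → ⌈·⌉ = 1658
j=7: r + 6k = 1943.362 → ⌈·⌉ = 1944
j=8: r + 7k = 2229.062 → ⌈·⌉ = 2230
j=9: r + 8k = 2514.762 → ⌈·⌉ = 2515
j=10: r + 9k = 2800.462 → ⌈·⌉ = 2801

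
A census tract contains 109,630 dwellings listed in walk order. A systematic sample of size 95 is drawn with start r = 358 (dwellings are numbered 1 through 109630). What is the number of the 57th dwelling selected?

64982

k = 109630/95 = 1154
57th selection = r + (57−1)·k = 358 + 56×1154 = 358 + 64624 = 64982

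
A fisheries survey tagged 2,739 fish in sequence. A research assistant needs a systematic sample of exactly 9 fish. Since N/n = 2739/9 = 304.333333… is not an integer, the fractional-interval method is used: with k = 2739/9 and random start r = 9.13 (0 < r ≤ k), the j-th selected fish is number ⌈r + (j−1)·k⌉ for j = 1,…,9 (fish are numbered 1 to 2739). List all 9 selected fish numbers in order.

10, 314, 618, 923, 1227, 1531, 1836, 2140, 2444

j=1: r + 0k = 9.13 → ⌈·⌉ = 10
j=2: r + 1k = 313.463333… → ⌈·⌉ = 314
j=3: r + 2k = 617.796666… → ⌈·⌉ = 618
j=4: r + 3k = 922.13 → ⌈·⌉ = 923
j=5: r + 4k = 1226.463333… → ⌈·⌉ = 1227
j=6: r + 5k = 1530.796666… → ⌈·⌉ = 1531
j=7: r + 6k = 1835.13 → ⌈·⌉ = 1836
j=8: r + 7k = 2139.463333… → ⌈·⌉ = 2140
j=9: r + 8k = 2443.796666… → ⌈·⌉ = 2444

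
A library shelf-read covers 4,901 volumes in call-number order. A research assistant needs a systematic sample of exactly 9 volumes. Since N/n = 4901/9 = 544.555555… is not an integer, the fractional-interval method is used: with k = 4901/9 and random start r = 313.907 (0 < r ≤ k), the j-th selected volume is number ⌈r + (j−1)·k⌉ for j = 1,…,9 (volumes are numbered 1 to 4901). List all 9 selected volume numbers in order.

j=1: r + 0k = 313.907 → ⌈·⌉ = 314
j=2: r + 1k = 858.462555… → ⌈·⌉ = 859
j=3: r + 2k = 1403.018111… → ⌈·⌉ = 1404
j=4: r + 3k = 1947.573666… → ⌈·⌉ = 1948
j=5: r + 4k = 2492.129222… → ⌈·⌉ = 2493
j=6: r + 5k = 3036.684777… → ⌈·⌉ = 3037
j=7: r + 6k = 3581.240333… → ⌈·⌉ = 3582
j=8: r + 7k = 4125.795888… → ⌈·⌉ = 4126
j=9: r + 8k = 4670.351444… → ⌈·⌉ = 4671

314, 859, 1404, 1948, 2493, 3037, 3582, 4126, 4671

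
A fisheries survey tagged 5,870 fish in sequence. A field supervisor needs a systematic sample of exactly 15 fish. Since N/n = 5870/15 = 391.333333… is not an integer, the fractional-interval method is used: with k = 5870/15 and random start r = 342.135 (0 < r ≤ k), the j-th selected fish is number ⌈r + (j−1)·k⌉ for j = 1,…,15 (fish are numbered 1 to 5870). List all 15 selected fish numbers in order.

j=1: r + 0k = 342.135 → ⌈·⌉ = 343
j=2: r + 1k = 733.468333… → ⌈·⌉ = 734
j=3: r + 2k = 1124.801666… → ⌈·⌉ = 1125
j=4: r + 3k = 1516.135 → ⌈·⌉ = 1517
j=5: r + 4k = 1907.468333… → ⌈·⌉ = 1908
j=6: r + 5k = 2298.801666… → ⌈·⌉ = 2299
j=7: r + 6k = 2690.135 → ⌈·⌉ = 2691
j=8: r + 7k = 3081.468333… → ⌈·⌉ = 3082
j=9: r + 8k = 3472.801666… → ⌈·⌉ = 3473
j=10: r + 9k = 3864.135 → ⌈·⌉ = 3865
j=11: r + 10k = 4255.468333… → ⌈·⌉ = 4256
j=12: r + 11k = 4646.801666… → ⌈·⌉ = 4647
j=13: r + 12k = 5038.135 → ⌈·⌉ = 5039
j=14: r + 13k = 5429.468333… → ⌈·⌉ = 5430
j=15: r + 14k = 5820.801666… → ⌈·⌉ = 5821

343, 734, 1125, 1517, 1908, 2299, 2691, 3082, 3473, 3865, 4256, 4647, 5039, 5430, 5821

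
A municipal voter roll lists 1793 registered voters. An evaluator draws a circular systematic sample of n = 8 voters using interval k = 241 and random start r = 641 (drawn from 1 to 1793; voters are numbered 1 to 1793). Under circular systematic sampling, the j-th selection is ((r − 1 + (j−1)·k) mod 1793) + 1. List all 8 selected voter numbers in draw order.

Selection 1: 641
Selection 2: 641 + 241 = 882
Selection 3: 882 + 241 = 1123
Selection 4: 1123 + 241 = 1364
Selection 5: 1364 + 241 = 1605
Selection 6: 1605 + 241 = 1846 → 1846 − 1793 = 53
Selection 7: 53 + 241 = 294
Selection 8: 294 + 241 = 535

641, 882, 1123, 1364, 1605, 53, 294, 535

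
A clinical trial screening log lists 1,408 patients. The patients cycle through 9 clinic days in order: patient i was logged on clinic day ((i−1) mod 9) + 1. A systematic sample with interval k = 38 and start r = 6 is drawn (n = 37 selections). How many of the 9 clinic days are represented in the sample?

Consecutive selections differ by k = 38, so their clinic day numbers differ by 38 mod 9 = 2.
gcd(38, 9) = 1, so the sample visits 9/1 = 9 distinct residues mod 9.
Start 6 is clinic day 6; the clinic days hit are 1, 2, 3, 4, 5, 6, 7, 8, 9.

9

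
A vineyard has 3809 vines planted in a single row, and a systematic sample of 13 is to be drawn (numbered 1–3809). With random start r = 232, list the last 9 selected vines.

k = N/n = 3809/13 = 293
5th selection = 232 + 4×293 = 1404
6th: 1404 + 293 = 1697
7th: 1697 + 293 = 1990
8th: 1990 + 293 = 2283
9th: 2283 + 293 = 2576
10th: 2576 + 293 = 2869
11th: 2869 + 293 = 3162
12th: 3162 + 293 = 3455
13th: 3455 + 293 = 3748

1404, 1697, 1990, 2283, 2576, 2869, 3162, 3455, 3748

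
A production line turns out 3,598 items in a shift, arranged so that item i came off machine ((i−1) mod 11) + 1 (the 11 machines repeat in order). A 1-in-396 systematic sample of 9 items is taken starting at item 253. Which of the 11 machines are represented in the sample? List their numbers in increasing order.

11

Consecutive selections differ by k = 396, so their machine numbers differ by 396 mod 11 = 0.
gcd(396, 11) = 11, so the sample visits 11/11 = 1 distinct residues mod 11.
Start 253 is machine 11; the machines hit are 11.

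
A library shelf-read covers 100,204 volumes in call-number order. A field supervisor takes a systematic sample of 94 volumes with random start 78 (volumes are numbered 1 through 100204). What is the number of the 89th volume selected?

93886

k = 100204/94 = 1066
89th selection = r + (89−1)·k = 78 + 88×1066 = 78 + 93808 = 93886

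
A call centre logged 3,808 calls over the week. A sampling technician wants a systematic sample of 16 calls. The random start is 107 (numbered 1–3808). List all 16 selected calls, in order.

107, 345, 583, 821, 1059, 1297, 1535, 1773, 2011, 2249, 2487, 2725, 2963, 3201, 3439, 3677

k = N/n = 3808/16 = 238
call 1: 107
call 2: 107 + 238 = 345
call 3: 345 + 238 = 583
call 4: 583 + 238 = 821
call 5: 821 + 238 = 1059
call 6: 1059 + 238 = 1297
call 7: 1297 + 238 = 1535
call 8: 1535 + 238 = 1773
call 9: 1773 + 238 = 2011
call 10: 2011 + 238 = 2249
call 11: 2249 + 238 = 2487
call 12: 2487 + 238 = 2725
call 13: 2725 + 238 = 2963
call 14: 2963 + 238 = 3201
call 15: 3201 + 238 = 3439
call 16: 3439 + 238 = 3677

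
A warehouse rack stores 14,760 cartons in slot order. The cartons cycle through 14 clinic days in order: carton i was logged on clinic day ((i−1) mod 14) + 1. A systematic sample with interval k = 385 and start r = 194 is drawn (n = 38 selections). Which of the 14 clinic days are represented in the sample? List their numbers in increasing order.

5, 12

Consecutive selections differ by k = 385, so their clinic day numbers differ by 385 mod 14 = 7.
gcd(385, 14) = 7, so the sample visits 14/7 = 2 distinct residues mod 14.
Start 194 is clinic day 12; the clinic days hit are 5, 12.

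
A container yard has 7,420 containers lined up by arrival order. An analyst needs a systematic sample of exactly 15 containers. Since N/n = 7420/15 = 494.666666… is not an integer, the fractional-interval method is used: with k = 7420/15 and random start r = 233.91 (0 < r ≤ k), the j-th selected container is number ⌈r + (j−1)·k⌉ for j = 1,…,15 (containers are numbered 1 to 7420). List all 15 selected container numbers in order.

j=1: r + 0k = 233.91 → ⌈·⌉ = 234
j=2: r + 1k = 728.576666… → ⌈·⌉ = 729
j=3: r + 2k = 1223.243333… → ⌈·⌉ = 1224
j=4: r + 3k = 1717.91 → ⌈·⌉ = 1718
j=5: r + 4k = 2212.576666… → ⌈·⌉ = 2213
j=6: r + 5k = 2707.243333… → ⌈·⌉ = 2708
j=7: r + 6k = 3201.91 → ⌈·⌉ = 3202
j=8: r + 7k = 3696.576666… → ⌈·⌉ = 3697
j=9: r + 8k = 4191.243333… → ⌈·⌉ = 4192
j=10: r + 9k = 4685.91 → ⌈·⌉ = 4686
j=11: r + 10k = 5180.576666… → ⌈·⌉ = 5181
j=12: r + 11k = 5675.243333… → ⌈·⌉ = 5676
j=13: r + 12k = 6169.91 → ⌈·⌉ = 6170
j=14: r + 13k = 6664.576666… → ⌈·⌉ = 6665
j=15: r + 14k = 7159.243333… → ⌈·⌉ = 7160

234, 729, 1224, 1718, 2213, 2708, 3202, 3697, 4192, 4686, 5181, 5676, 6170, 6665, 7160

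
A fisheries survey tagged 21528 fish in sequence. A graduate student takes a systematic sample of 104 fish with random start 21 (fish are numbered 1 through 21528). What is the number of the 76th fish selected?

15546

k = 21528/104 = 207
76th selection = r + (76−1)·k = 21 + 75×207 = 21 + 15525 = 15546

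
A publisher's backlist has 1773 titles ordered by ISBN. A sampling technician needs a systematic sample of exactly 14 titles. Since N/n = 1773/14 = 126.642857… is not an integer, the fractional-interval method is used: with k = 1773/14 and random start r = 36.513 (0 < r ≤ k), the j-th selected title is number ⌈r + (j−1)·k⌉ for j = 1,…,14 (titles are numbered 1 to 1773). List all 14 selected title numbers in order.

37, 164, 290, 417, 544, 670, 797, 924, 1050, 1177, 1303, 1430, 1557, 1683

j=1: r + 0k = 36.513 → ⌈·⌉ = 37
j=2: r + 1k = 163.155857… → ⌈·⌉ = 164
j=3: r + 2k = 289.798714… → ⌈·⌉ = 290
j=4: r + 3k = 416.441571… → ⌈·⌉ = 417
j=5: r + 4k = 543.084428… → ⌈·⌉ = 544
j=6: r + 5k = 669.727285… → ⌈·⌉ = 670
j=7: r + 6k = 796.370142… → ⌈·⌉ = 797
j=8: r + 7k = 923.013 → ⌈·⌉ = 924
j=9: r + 8k = 1049.655857… → ⌈·⌉ = 1050
j=10: r + 9k = 1176.298714… → ⌈·⌉ = 1177
j=11: r + 10k = 1302.941571… → ⌈·⌉ = 1303
j=12: r + 11k = 1429.584428… → ⌈·⌉ = 1430
j=13: r + 12k = 1556.227285… → ⌈·⌉ = 1557
j=14: r + 13k = 1682.870142… → ⌈·⌉ = 1683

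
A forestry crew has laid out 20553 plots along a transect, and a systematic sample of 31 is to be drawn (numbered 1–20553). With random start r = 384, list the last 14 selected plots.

k = N/n = 20553/31 = 663
18th selection = 384 + 17×663 = 11655
19th: 11655 + 663 = 12318
20th: 12318 + 663 = 12981
21st: 12981 + 663 = 13644
22nd: 13644 + 663 = 14307
23rd: 14307 + 663 = 14970
24th: 14970 + 663 = 15633
25th: 15633 + 663 = 16296
26th: 16296 + 663 = 16959
27th: 16959 + 663 = 17622
28th: 17622 + 663 = 18285
29th: 18285 + 663 = 18948
30th: 18948 + 663 = 19611
31st: 19611 + 663 = 20274

11655, 12318, 12981, 13644, 14307, 14970, 15633, 16296, 16959, 17622, 18285, 18948, 19611, 20274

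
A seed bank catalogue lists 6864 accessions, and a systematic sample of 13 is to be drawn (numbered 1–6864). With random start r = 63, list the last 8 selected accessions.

2703, 3231, 3759, 4287, 4815, 5343, 5871, 6399

k = N/n = 6864/13 = 528
6th selection = 63 + 5×528 = 2703
7th: 2703 + 528 = 3231
8th: 3231 + 528 = 3759
9th: 3759 + 528 = 4287
10th: 4287 + 528 = 4815
11th: 4815 + 528 = 5343
12th: 5343 + 528 = 5871
13th: 5871 + 528 = 6399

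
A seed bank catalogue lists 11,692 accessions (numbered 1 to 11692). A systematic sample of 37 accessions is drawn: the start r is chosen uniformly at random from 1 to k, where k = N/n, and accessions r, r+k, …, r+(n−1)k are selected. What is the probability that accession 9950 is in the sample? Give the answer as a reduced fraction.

k = 11692/37 = 316.
Accession 9950 is selected iff r ≡ 9950 (mod 316); exactly one such r in {1,…,316}.
Inclusion probability = 1/316.

1/316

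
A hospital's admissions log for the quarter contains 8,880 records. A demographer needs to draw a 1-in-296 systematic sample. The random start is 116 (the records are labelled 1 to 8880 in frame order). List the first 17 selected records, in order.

record 1: 116
record 2: 116 + 296 = 412
record 3: 412 + 296 = 708
record 4: 708 + 296 = 1004
record 5: 1004 + 296 = 1300
record 6: 1300 + 296 = 1596
record 7: 1596 + 296 = 1892
record 8: 1892 + 296 = 2188
record 9: 2188 + 296 = 2484
record 10: 2484 + 296 = 2780
record 11: 2780 + 296 = 3076
record 12: 3076 + 296 = 3372
record 13: 3372 + 296 = 3668
record 14: 3668 + 296 = 3964
record 15: 3964 + 296 = 4260
record 16: 4260 + 296 = 4556
record 17: 4556 + 296 = 4852

116, 412, 708, 1004, 1300, 1596, 1892, 2188, 2484, 2780, 3076, 3372, 3668, 3964, 4260, 4556, 4852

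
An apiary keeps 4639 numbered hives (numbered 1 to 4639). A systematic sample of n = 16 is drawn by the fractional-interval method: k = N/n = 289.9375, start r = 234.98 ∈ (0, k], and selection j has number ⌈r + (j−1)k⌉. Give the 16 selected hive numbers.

j=1: r + 0k = 234.98 → ⌈·⌉ = 235
j=2: r + 1k = 524.9175 → ⌈·⌉ = 525
j=3: r + 2k = 814.855 → ⌈·⌉ = 815
j=4: r + 3k = 1104.7925 → ⌈·⌉ = 1105
j=5: r + 4k = 1394.73 → ⌈·⌉ = 1395
j=6: r + 5k = 1684.6675 → ⌈·⌉ = 1685
j=7: r + 6k = 1974.605 → ⌈·⌉ = 1975
j=8: r + 7k = 2264.5425 → ⌈·⌉ = 2265
j=9: r + 8k = 2554.48 → ⌈·⌉ = 2555
j=10: r + 9k = 2844.4175 → ⌈·⌉ = 2845
j=11: r + 10k = 3134.355 → ⌈·⌉ = 3135
j=12: r + 11k = 3424.2925 → ⌈·⌉ = 3425
j=13: r + 12k = 3714.23 → ⌈·⌉ = 3715
j=14: r + 13k = 4004.1675 → ⌈·⌉ = 4005
j=15: r + 14k = 4294.105 → ⌈·⌉ = 4295
j=16: r + 15k = 4584.0425 → ⌈·⌉ = 4585

235, 525, 815, 1105, 1395, 1685, 1975, 2265, 2555, 2845, 3135, 3425, 3715, 4005, 4295, 4585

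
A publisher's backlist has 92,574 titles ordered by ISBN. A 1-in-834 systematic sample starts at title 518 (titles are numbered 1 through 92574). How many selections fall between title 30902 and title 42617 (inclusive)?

14

k = 834
First selection ≥ 30902: 518 + ⌈(30902−518)/834⌉·834 = 518 + 37×834 = 31376
Last selection ≤ 42617: 518 + ⌊(42617−518)/834⌋·834 = 518 + 50×834 = 42218
Count = 50 − 37 + 1 = 14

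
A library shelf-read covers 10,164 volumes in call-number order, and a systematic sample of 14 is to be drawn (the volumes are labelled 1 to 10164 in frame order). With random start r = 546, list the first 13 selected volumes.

546, 1272, 1998, 2724, 3450, 4176, 4902, 5628, 6354, 7080, 7806, 8532, 9258

k = N/n = 10164/14 = 726
volume 1: 546
volume 2: 546 + 726 = 1272
volume 3: 1272 + 726 = 1998
volume 4: 1998 + 726 = 2724
volume 5: 2724 + 726 = 3450
volume 6: 3450 + 726 = 4176
volume 7: 4176 + 726 = 4902
volume 8: 4902 + 726 = 5628
volume 9: 5628 + 726 = 6354
volume 10: 6354 + 726 = 7080
volume 11: 7080 + 726 = 7806
volume 12: 7806 + 726 = 8532
volume 13: 8532 + 726 = 9258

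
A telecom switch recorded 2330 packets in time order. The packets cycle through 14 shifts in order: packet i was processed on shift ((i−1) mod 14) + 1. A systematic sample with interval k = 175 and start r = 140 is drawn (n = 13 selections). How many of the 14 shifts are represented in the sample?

2

Consecutive selections differ by k = 175, so their shift numbers differ by 175 mod 14 = 7.
gcd(175, 14) = 7, so the sample visits 14/7 = 2 distinct residues mod 14.
Start 140 is shift 14; the shifts hit are 7, 14.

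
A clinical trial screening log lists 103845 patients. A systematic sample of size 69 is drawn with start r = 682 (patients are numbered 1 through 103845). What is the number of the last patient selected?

k = 103845/69 = 1505
69th selection = r + (69−1)·k = 682 + 68×1505 = 682 + 102340 = 103022

103022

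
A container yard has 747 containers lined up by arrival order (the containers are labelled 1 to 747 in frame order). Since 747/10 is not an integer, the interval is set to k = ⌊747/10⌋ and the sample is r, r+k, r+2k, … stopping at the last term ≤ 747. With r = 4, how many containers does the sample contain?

11

k = ⌊747/10⌋ = 74
Achieved size = ⌊(747 − 4)/74⌋ + 1 = ⌊743/74⌋ + 1 = 10 + 1 = 11
(last selection: 4 + 10×74 = 744 ≤ 747; next would be 818 > 747)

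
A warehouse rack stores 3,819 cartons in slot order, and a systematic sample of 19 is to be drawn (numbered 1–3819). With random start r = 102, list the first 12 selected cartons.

102, 303, 504, 705, 906, 1107, 1308, 1509, 1710, 1911, 2112, 2313

k = N/n = 3819/19 = 201
carton 1: 102
carton 2: 102 + 201 = 303
carton 3: 303 + 201 = 504
carton 4: 504 + 201 = 705
carton 5: 705 + 201 = 906
carton 6: 906 + 201 = 1107
carton 7: 1107 + 201 = 1308
carton 8: 1308 + 201 = 1509
carton 9: 1509 + 201 = 1710
carton 10: 1710 + 201 = 1911
carton 11: 1911 + 201 = 2112
carton 12: 2112 + 201 = 2313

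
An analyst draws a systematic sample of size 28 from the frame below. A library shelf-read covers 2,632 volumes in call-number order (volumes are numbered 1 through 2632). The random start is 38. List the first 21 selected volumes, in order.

38, 132, 226, 320, 414, 508, 602, 696, 790, 884, 978, 1072, 1166, 1260, 1354, 1448, 1542, 1636, 1730, 1824, 1918

k = N/n = 2632/28 = 94
volume 1: 38
volume 2: 38 + 94 = 132
volume 3: 132 + 94 = 226
volume 4: 226 + 94 = 320
volume 5: 320 + 94 = 414
volume 6: 414 + 94 = 508
volume 7: 508 + 94 = 602
volume 8: 602 + 94 = 696
volume 9: 696 + 94 = 790
volume 10: 790 + 94 = 884
volume 11: 884 + 94 = 978
volume 12: 978 + 94 = 1072
volume 13: 1072 + 94 = 1166
volume 14: 1166 + 94 = 1260
volume 15: 1260 + 94 = 1354
volume 16: 1354 + 94 = 1448
volume 17: 1448 + 94 = 1542
volume 18: 1542 + 94 = 1636
volume 19: 1636 + 94 = 1730
volume 20: 1730 + 94 = 1824
volume 21: 1824 + 94 = 1918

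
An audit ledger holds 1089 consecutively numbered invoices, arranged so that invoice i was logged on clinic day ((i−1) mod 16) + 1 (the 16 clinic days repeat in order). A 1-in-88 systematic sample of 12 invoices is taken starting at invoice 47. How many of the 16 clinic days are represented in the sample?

Consecutive selections differ by k = 88, so their clinic day numbers differ by 88 mod 16 = 8.
gcd(88, 16) = 8, so the sample visits 16/8 = 2 distinct residues mod 16.
Start 47 is clinic day 15; the clinic days hit are 7, 15.

2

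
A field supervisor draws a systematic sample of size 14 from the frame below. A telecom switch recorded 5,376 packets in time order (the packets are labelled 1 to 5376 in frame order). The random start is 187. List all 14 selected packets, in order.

187, 571, 955, 1339, 1723, 2107, 2491, 2875, 3259, 3643, 4027, 4411, 4795, 5179

k = N/n = 5376/14 = 384
packet 1: 187
packet 2: 187 + 384 = 571
packet 3: 571 + 384 = 955
packet 4: 955 + 384 = 1339
packet 5: 1339 + 384 = 1723
packet 6: 1723 + 384 = 2107
packet 7: 2107 + 384 = 2491
packet 8: 2491 + 384 = 2875
packet 9: 2875 + 384 = 3259
packet 10: 3259 + 384 = 3643
packet 11: 3643 + 384 = 4027
packet 12: 4027 + 384 = 4411
packet 13: 4411 + 384 = 4795
packet 14: 4795 + 384 = 5179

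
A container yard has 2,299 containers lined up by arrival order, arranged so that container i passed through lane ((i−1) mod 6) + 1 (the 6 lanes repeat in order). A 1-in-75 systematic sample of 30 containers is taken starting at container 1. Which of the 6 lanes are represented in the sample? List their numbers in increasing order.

1, 4

Consecutive selections differ by k = 75, so their lane numbers differ by 75 mod 6 = 3.
gcd(75, 6) = 3, so the sample visits 6/3 = 2 distinct residues mod 6.
Start 1 is lane 1; the lanes hit are 1, 4.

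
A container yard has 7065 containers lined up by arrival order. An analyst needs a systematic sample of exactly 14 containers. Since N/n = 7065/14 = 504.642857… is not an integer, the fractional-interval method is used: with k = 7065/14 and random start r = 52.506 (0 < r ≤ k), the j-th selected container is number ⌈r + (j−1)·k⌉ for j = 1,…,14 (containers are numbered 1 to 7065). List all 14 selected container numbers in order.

53, 558, 1062, 1567, 2072, 2576, 3081, 3586, 4090, 4595, 5099, 5604, 6109, 6613

j=1: r + 0k = 52.506 → ⌈·⌉ = 53
j=2: r + 1k = 557.148857… → ⌈·⌉ = 558
j=3: r + 2k = 1061.791714… → ⌈·⌉ = 1062
j=4: r + 3k = 1566.434571… → ⌈·⌉ = 1567
j=5: r + 4k = 2071.077428… → ⌈·⌉ = 2072
j=6: r + 5k = 2575.720285… → ⌈·⌉ = 2576
j=7: r + 6k = 3080.363142… → ⌈·⌉ = 3081
j=8: r + 7k = 3585.006 → ⌈·⌉ = 3586
j=9: r + 8k = 4089.648857… → ⌈·⌉ = 4090
j=10: r + 9k = 4594.291714… → ⌈·⌉ = 4595
j=11: r + 10k = 5098.934571… → ⌈·⌉ = 5099
j=12: r + 11k = 5603.577428… → ⌈·⌉ = 5604
j=13: r + 12k = 6108.220285… → ⌈·⌉ = 6109
j=14: r + 13k = 6612.863142… → ⌈·⌉ = 6613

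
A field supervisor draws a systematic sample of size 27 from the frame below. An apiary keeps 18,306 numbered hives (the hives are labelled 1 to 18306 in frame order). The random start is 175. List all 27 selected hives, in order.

k = N/n = 18306/27 = 678
hive 1: 175
hive 2: 175 + 678 = 853
hive 3: 853 + 678 = 1531
hive 4: 1531 + 678 = 2209
hive 5: 2209 + 678 = 2887
hive 6: 2887 + 678 = 3565
hive 7: 3565 + 678 = 4243
hive 8: 4243 + 678 = 4921
hive 9: 4921 + 678 = 5599
hive 10: 5599 + 678 = 6277
hive 11: 6277 + 678 = 6955
hive 12: 6955 + 678 = 7633
hive 13: 7633 + 678 = 8311
hive 14: 8311 + 678 = 8989
hive 15: 8989 + 678 = 9667
hive 16: 9667 + 678 = 10345
hive 17: 10345 + 678 = 11023
hive 18: 11023 + 678 = 11701
hive 19: 11701 + 678 = 12379
hive 20: 12379 + 678 = 13057
hive 21: 13057 + 678 = 13735
hive 22: 13735 + 678 = 14413
hive 23: 14413 + 678 = 15091
hive 24: 15091 + 678 = 15769
hive 25: 15769 + 678 = 16447
hive 26: 16447 + 678 = 17125
hive 27: 17125 + 678 = 17803

175, 853, 1531, 2209, 2887, 3565, 4243, 4921, 5599, 6277, 6955, 7633, 8311, 8989, 9667, 10345, 11023, 11701, 12379, 13057, 13735, 14413, 15091, 15769, 16447, 17125, 17803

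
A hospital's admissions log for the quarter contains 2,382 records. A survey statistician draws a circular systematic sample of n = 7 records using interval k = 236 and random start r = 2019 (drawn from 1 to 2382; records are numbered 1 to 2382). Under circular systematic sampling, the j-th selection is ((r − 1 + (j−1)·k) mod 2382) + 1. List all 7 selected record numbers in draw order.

Selection 1: 2019
Selection 2: 2019 + 236 = 2255
Selection 3: 2255 + 236 = 2491 → 2491 − 2382 = 109
Selection 4: 109 + 236 = 345
Selection 5: 345 + 236 = 581
Selection 6: 581 + 236 = 817
Selection 7: 817 + 236 = 1053

2019, 2255, 109, 345, 581, 817, 1053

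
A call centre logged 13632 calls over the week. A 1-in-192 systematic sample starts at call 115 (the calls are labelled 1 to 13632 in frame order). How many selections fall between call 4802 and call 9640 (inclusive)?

k = 192
First selection ≥ 4802: 115 + ⌈(4802−115)/192⌉·192 = 115 + 25×192 = 4915
Last selection ≤ 9640: 115 + ⌊(9640−115)/192⌋·192 = 115 + 49×192 = 9523
Count = 49 − 25 + 1 = 25

25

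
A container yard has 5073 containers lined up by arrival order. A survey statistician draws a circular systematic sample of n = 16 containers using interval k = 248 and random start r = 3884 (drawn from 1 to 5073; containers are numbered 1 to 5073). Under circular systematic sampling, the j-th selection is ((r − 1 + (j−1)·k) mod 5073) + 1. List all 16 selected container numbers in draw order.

3884, 4132, 4380, 4628, 4876, 51, 299, 547, 795, 1043, 1291, 1539, 1787, 2035, 2283, 2531

Selection 1: 3884
Selection 2: 3884 + 248 = 4132
Selection 3: 4132 + 248 = 4380
Selection 4: 4380 + 248 = 4628
Selection 5: 4628 + 248 = 4876
Selection 6: 4876 + 248 = 5124 → 5124 − 5073 = 51
Selection 7: 51 + 248 = 299
Selection 8: 299 + 248 = 547
Selection 9: 547 + 248 = 795
Selection 10: 795 + 248 = 1043
Selection 11: 1043 + 248 = 1291
Selection 12: 1291 + 248 = 1539
Selection 13: 1539 + 248 = 1787
Selection 14: 1787 + 248 = 2035
Selection 15: 2035 + 248 = 2283
Selection 16: 2283 + 248 = 2531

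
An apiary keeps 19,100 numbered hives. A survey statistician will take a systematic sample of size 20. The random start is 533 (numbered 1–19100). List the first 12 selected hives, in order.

533, 1488, 2443, 3398, 4353, 5308, 6263, 7218, 8173, 9128, 10083, 11038

k = N/n = 19100/20 = 955
hive 1: 533
hive 2: 533 + 955 = 1488
hive 3: 1488 + 955 = 2443
hive 4: 2443 + 955 = 3398
hive 5: 3398 + 955 = 4353
hive 6: 4353 + 955 = 5308
hive 7: 5308 + 955 = 6263
hive 8: 6263 + 955 = 7218
hive 9: 7218 + 955 = 8173
hive 10: 8173 + 955 = 9128
hive 11: 9128 + 955 = 10083
hive 12: 10083 + 955 = 11038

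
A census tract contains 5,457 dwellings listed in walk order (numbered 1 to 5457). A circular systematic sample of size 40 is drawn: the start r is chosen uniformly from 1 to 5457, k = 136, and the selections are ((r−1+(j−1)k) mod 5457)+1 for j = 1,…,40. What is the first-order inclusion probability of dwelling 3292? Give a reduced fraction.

40/5457

For each position j, as r ranges over 1…5457 the j-th selection hits every dwelling exactly once, so dwelling 3292 is selected for exactly 40 of the 5457 starts.
Inclusion probability = 40/5457.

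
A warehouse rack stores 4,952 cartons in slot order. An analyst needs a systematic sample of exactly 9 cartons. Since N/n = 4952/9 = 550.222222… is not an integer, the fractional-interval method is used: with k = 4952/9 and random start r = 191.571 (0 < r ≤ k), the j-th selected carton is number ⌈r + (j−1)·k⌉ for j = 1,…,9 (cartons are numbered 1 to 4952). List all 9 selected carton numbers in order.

j=1: r + 0k = 191.571 → ⌈·⌉ = 192
j=2: r + 1k = 741.793222… → ⌈·⌉ = 742
j=3: r + 2k = 1292.015444… → ⌈·⌉ = 1293
j=4: r + 3k = 1842.237666… → ⌈·⌉ = 1843
j=5: r + 4k = 2392.459888… → ⌈·⌉ = 2393
j=6: r + 5k = 2942.682111… → ⌈·⌉ = 2943
j=7: r + 6k = 3492.904333… → ⌈·⌉ = 3493
j=8: r + 7k = 4043.126555… → ⌈·⌉ = 4044
j=9: r + 8k = 4593.348777… → ⌈·⌉ = 4594

192, 742, 1293, 1843, 2393, 2943, 3493, 4044, 4594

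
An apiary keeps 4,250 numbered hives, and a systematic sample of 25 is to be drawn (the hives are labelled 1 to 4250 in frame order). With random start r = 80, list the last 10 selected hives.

2630, 2800, 2970, 3140, 3310, 3480, 3650, 3820, 3990, 4160

k = N/n = 4250/25 = 170
16th selection = 80 + 15×170 = 2630
17th: 2630 + 170 = 2800
18th: 2800 + 170 = 2970
19th: 2970 + 170 = 3140
20th: 3140 + 170 = 3310
21st: 3310 + 170 = 3480
22nd: 3480 + 170 = 3650
23rd: 3650 + 170 = 3820
24th: 3820 + 170 = 3990
25th: 3990 + 170 = 4160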